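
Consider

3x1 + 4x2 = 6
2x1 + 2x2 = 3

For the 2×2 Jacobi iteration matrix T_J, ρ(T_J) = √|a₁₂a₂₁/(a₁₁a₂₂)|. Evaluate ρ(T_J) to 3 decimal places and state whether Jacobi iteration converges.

1.155

a₁₂a₂₁/(a₁₁a₂₂) = (4)·(2) / ((3)·(2)) = 1.333333
ρ = √|1.333333| = √1.333333 = 1.155
ρ > 1, so Jacobi diverges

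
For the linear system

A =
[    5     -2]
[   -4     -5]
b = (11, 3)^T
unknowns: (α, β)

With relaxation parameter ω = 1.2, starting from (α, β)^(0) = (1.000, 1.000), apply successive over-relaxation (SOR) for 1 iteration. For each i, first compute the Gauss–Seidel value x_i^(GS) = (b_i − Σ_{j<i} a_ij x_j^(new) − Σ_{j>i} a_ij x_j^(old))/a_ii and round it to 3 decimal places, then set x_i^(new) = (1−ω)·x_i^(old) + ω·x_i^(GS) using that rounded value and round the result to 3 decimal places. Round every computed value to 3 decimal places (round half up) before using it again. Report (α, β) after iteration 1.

Iteration 1:
  α: GS value = (11 - (-2)·1.000) / (5) = 2.600;  α ← (1−ω)·1.000 + ω·2.600 = 2.920
  β: GS value = (3 - (-4)·2.920) / (-5) = -2.936;  β ← (1−ω)·1.000 + ω·-2.936 = -3.723

(2.920, -3.723)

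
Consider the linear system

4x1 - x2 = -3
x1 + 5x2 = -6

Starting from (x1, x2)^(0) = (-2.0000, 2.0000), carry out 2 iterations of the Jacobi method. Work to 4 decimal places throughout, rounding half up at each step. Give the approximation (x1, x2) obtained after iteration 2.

(-0.9500, -1.1500)

Iteration 1:
  x1 = (-3 - (-1)·2.0000) / (4) = -0.2500
  x2 = (-6 - (1)·-2.0000) / (5) = -0.8000
Iteration 2:
  x1 = (-3 - (-1)·-0.8000) / (4) = -0.9500
  x2 = (-6 - (1)·-0.2500) / (5) = -1.1500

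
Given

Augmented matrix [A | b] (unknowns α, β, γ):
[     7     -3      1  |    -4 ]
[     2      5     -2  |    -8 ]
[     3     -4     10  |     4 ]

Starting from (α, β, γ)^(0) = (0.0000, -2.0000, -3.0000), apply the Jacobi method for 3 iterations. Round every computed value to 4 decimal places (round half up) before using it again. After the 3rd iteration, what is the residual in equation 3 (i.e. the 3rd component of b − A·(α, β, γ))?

-0.7493

Iteration 1:
  α = (-4 - (-3)·-2.0000 - (1)·-3.0000) / (7) = -1.0000
  β = (-8 - (2)·0.0000 - (-2)·-3.0000) / (5) = -2.8000
  γ = (4 - (3)·0.0000 - (-4)·-2.0000) / (10) = -0.4000
Iteration 2:
  α = (-4 - (-3)·-2.8000 - (1)·-0.4000) / (7) = -1.7143
  β = (-8 - (2)·-1.0000 - (-2)·-0.4000) / (5) = -1.3600
  γ = (4 - (3)·-1.0000 - (-4)·-2.8000) / (10) = -0.4200
Iteration 3:
  α = (-4 - (-3)·-1.3600 - (1)·-0.4200) / (7) = -1.0943
  β = (-8 - (2)·-1.7143 - (-2)·-0.4200) / (5) = -1.0823
  γ = (4 - (3)·-1.7143 - (-4)·-1.3600) / (10) = 0.3703
Residual b − A·x = (0.0429, 0.3407, -0.7493)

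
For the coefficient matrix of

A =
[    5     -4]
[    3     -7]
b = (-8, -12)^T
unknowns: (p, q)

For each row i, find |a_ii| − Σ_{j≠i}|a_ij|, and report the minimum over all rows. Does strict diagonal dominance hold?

row 1: |5| − (4) = 1
row 2: |-7| − (3) = 4
minimum over rows = 1 → strictly diagonally dominant (convergence guaranteed)

1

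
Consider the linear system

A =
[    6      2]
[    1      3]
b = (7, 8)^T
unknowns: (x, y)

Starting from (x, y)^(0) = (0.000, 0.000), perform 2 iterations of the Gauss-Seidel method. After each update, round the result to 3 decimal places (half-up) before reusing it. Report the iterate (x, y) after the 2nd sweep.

Iteration 1:
  x = (7 - (2)·0.000) / (6) = 1.167
  y = (8 - (1)·1.167) / (3) = 2.278
Iteration 2:
  x = (7 - (2)·2.278) / (6) = 0.407
  y = (8 - (1)·0.407) / (3) = 2.531

(0.407, 2.531)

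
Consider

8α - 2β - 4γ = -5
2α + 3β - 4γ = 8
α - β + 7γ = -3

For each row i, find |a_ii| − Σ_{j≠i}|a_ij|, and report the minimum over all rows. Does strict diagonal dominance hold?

-3

row 1: |8| − (2+4) = 2
row 2: |3| − (2+4) = -3
row 3: |7| − (1+1) = 5
minimum over rows = -3 → not strictly diagonally dominant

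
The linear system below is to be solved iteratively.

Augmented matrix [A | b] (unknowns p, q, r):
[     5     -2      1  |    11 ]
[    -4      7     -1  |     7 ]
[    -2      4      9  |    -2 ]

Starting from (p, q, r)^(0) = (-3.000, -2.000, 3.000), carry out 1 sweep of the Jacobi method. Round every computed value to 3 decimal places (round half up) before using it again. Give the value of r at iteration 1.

Iteration 1:
  p = (11 - (-2)·-2.000 - (1)·3.000) / (5) = 0.800
  q = (7 - (-4)·-3.000 - (-1)·3.000) / (7) = -0.286
  r = (-2 - (-2)·-3.000 - (4)·-2.000) / (9) = 0.000

0.000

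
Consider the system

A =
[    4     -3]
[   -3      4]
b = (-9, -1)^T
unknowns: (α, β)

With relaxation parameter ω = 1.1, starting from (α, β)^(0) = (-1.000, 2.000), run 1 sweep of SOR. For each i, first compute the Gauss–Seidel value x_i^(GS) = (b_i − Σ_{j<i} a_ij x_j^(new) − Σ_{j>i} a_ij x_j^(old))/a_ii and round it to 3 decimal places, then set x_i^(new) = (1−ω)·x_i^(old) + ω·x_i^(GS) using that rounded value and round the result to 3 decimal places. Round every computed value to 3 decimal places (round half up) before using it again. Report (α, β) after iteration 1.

Iteration 1:
  α: GS value = (-9 - (-3)·2.000) / (4) = -0.750;  α ← (1−ω)·-1.000 + ω·-0.750 = -0.725
  β: GS value = (-1 - (-3)·-0.725) / (4) = -0.794;  β ← (1−ω)·2.000 + ω·-0.794 = -1.073

(-0.725, -1.073)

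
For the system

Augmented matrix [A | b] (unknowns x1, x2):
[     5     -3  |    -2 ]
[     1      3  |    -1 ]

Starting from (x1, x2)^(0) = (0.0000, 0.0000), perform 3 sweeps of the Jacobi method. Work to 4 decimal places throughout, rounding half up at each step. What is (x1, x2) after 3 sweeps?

(-0.5200, -0.1333)

Iteration 1:
  x1 = (-2 - (-3)·0.0000) / (5) = -0.4000
  x2 = (-1 - (1)·0.0000) / (3) = -0.3333
Iteration 2:
  x1 = (-2 - (-3)·-0.3333) / (5) = -0.6000
  x2 = (-1 - (1)·-0.4000) / (3) = -0.2000
Iteration 3:
  x1 = (-2 - (-3)·-0.2000) / (5) = -0.5200
  x2 = (-1 - (1)·-0.6000) / (3) = -0.1333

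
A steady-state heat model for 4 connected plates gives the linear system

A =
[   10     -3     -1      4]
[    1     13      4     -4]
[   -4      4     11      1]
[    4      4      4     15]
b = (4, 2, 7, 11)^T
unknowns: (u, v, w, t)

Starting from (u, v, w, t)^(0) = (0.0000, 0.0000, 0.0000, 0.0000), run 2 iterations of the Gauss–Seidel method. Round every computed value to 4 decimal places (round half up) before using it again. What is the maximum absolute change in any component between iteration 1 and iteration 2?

Iteration 1:
  u = (4 - (-3)·0.0000 - (-1)·0.0000 - (4)·0.0000) / (10) = 0.4000
  v = (2 - (1)·0.4000 - (4)·0.0000 - (-4)·0.0000) / (13) = 0.1231
  w = (7 - (-4)·0.4000 - (4)·0.1231 - (1)·0.0000) / (11) = 0.7371
  t = (11 - (4)·0.4000 - (4)·0.1231 - (4)·0.7371) / (15) = 0.3973
Iteration 2:
  u = (4 - (-3)·0.1231 - (-1)·0.7371 - (4)·0.3973) / (10) = 0.3517
  v = (2 - (1)·0.3517 - (4)·0.7371 - (-4)·0.3973) / (13) = 0.0222
  w = (7 - (-4)·0.3517 - (4)·0.0222 - (1)·0.3973) / (11) = 0.7201
  t = (11 - (4)·0.3517 - (4)·0.0222 - (4)·0.7201) / (15) = 0.4416
Change: (-0.0483, -0.1009, -0.0170, 0.0443) → max |·| = 0.1009

0.1009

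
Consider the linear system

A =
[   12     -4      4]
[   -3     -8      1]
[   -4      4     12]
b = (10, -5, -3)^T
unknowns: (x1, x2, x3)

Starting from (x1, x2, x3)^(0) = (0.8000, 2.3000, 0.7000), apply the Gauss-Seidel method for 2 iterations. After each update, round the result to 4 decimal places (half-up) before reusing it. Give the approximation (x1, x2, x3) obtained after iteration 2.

(0.8537, 0.3222, -0.0728)

Iteration 1:
  x1 = (10 - (-4)·2.3000 - (4)·0.7000) / (12) = 1.3667
  x2 = (-5 - (-3)·1.3667 - (1)·0.7000) / (-8) = 0.2000
  x3 = (-3 - (-4)·1.3667 - (4)·0.2000) / (12) = 0.1389
Iteration 2:
  x1 = (10 - (-4)·0.2000 - (4)·0.1389) / (12) = 0.8537
  x2 = (-5 - (-3)·0.8537 - (1)·0.1389) / (-8) = 0.3222
  x3 = (-3 - (-4)·0.8537 - (4)·0.3222) / (12) = -0.0728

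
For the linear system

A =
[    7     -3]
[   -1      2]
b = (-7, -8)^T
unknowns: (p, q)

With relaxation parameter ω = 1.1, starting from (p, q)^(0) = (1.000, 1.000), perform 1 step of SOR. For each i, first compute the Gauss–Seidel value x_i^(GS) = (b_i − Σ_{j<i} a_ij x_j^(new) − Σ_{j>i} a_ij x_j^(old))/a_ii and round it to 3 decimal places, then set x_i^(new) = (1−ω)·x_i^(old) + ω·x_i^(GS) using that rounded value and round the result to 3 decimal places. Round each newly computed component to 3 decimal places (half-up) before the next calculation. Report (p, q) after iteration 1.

Iteration 1:
  p: GS value = (-7 - (-3)·1.000) / (7) = -0.571;  p ← (1−ω)·1.000 + ω·-0.571 = -0.728
  q: GS value = (-8 - (-1)·-0.728) / (2) = -4.364;  q ← (1−ω)·1.000 + ω·-4.364 = -4.900

(-0.728, -4.900)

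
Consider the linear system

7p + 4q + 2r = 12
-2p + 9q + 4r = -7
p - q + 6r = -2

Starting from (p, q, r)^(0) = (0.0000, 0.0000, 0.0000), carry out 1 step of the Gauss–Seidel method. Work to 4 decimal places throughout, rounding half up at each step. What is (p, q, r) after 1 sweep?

(1.7143, -0.3968, -0.6852)

Iteration 1:
  p = (12 - (4)·0.0000 - (2)·0.0000) / (7) = 1.7143
  q = (-7 - (-2)·1.7143 - (4)·0.0000) / (9) = -0.3968
  r = (-2 - (1)·1.7143 - (-1)·-0.3968) / (6) = -0.6852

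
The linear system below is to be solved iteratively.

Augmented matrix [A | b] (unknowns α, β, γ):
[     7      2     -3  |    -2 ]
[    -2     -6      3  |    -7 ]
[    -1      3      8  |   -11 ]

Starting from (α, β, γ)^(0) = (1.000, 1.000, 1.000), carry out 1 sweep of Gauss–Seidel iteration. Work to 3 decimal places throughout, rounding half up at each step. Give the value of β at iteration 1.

Iteration 1:
  α = (-2 - (2)·1.000 - (-3)·1.000) / (7) = -0.143
  β = (-7 - (-2)·-0.143 - (3)·1.000) / (-6) = 1.714
  γ = (-11 - (-1)·-0.143 - (3)·1.714) / (8) = -2.036

1.714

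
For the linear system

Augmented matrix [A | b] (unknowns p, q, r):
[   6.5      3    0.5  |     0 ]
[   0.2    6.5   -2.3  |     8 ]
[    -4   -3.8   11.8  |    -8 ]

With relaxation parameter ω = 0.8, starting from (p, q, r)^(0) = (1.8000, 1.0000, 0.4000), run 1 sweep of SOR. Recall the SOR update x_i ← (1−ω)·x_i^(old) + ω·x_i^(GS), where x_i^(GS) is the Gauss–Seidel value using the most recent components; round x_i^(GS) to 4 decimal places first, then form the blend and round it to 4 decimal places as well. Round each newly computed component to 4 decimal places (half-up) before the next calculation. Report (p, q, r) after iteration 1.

Iteration 1:
  p: GS value = (0 - (3)·1.0000 - (0.5)·0.4000) / (6.5) = -0.4923;  p ← (1−ω)·1.8000 + ω·-0.4923 = -0.0338
  q: GS value = (8 - (0.2)·-0.0338 - (-2.3)·0.4000) / (6.5) = 1.3733;  q ← (1−ω)·1.0000 + ω·1.3733 = 1.2986
  r: GS value = (-8 - (-4)·-0.0338 - (-3.8)·1.2986) / (11.8) = -0.2712;  r ← (1−ω)·0.4000 + ω·-0.2712 = -0.1370

(-0.0338, 1.2986, -0.1370)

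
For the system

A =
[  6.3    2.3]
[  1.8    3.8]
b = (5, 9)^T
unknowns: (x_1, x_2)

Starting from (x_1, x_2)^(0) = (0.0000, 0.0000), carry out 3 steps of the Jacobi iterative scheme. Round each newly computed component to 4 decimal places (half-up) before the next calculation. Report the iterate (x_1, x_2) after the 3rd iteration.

Iteration 1:
  x_1 = (5 - (2.3)·0.0000) / (6.3) = 0.7937
  x_2 = (9 - (1.8)·0.0000) / (3.8) = 2.3684
Iteration 2:
  x_1 = (5 - (2.3)·2.3684) / (6.3) = -0.0710
  x_2 = (9 - (1.8)·0.7937) / (3.8) = 1.9925
Iteration 3:
  x_1 = (5 - (2.3)·1.9925) / (6.3) = 0.0662
  x_2 = (9 - (1.8)·-0.0710) / (3.8) = 2.4021

(0.0662, 2.4021)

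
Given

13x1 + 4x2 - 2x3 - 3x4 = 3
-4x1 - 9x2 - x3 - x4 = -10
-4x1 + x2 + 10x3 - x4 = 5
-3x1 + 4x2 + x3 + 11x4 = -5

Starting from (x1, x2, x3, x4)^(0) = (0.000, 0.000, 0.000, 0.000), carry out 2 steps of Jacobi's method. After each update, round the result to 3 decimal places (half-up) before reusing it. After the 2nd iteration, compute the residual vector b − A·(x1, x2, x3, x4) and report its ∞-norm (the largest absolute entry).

1.934

Iteration 1:
  x1 = (3 - (4)·0.000 - (-2)·0.000 - (-3)·0.000) / (13) = 0.231
  x2 = (-10 - (-4)·0.000 - (-1)·0.000 - (-1)·0.000) / (-9) = 1.111
  x3 = (5 - (-4)·0.000 - (1)·0.000 - (-1)·0.000) / (10) = 0.500
  x4 = (-5 - (-3)·0.000 - (4)·0.000 - (1)·0.000) / (11) = -0.455
Iteration 2:
  x1 = (3 - (4)·1.111 - (-2)·0.500 - (-3)·-0.455) / (13) = -0.139
  x2 = (-10 - (-4)·0.231 - (-1)·0.500 - (-1)·-0.455) / (-9) = 1.003
  x3 = (5 - (-4)·0.231 - (1)·1.111 - (-1)·-0.455) / (10) = 0.436
  x4 = (-5 - (-3)·0.231 - (4)·1.111 - (1)·0.500) / (11) = -0.841
Residual b − A·x = (-0.856, -1.934, -1.760, -0.614); ∞-norm = 1.934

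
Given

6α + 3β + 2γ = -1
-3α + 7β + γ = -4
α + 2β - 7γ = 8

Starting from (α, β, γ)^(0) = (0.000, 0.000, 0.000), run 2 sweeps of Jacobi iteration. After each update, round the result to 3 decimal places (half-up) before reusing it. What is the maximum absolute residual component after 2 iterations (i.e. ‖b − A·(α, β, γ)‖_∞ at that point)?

Iteration 1:
  α = (-1 - (3)·0.000 - (2)·0.000) / (6) = -0.167
  β = (-4 - (-3)·0.000 - (1)·0.000) / (7) = -0.571
  γ = (8 - (1)·0.000 - (2)·0.000) / (-7) = -1.143
Iteration 2:
  α = (-1 - (3)·-0.571 - (2)·-1.143) / (6) = 0.500
  β = (-4 - (-3)·-0.167 - (1)·-1.143) / (7) = -0.480
  γ = (8 - (1)·-0.167 - (2)·-0.571) / (-7) = -1.330
Residual b − A·x = (0.100, 2.190, -0.850); ∞-norm = 2.190

2.190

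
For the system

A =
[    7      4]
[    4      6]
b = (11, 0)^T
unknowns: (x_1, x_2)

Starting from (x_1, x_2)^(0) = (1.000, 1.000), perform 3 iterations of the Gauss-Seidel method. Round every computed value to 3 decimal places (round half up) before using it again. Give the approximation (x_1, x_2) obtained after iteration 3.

(2.315, -1.543)

Iteration 1:
  x_1 = (11 - (4)·1.000) / (7) = 1.000
  x_2 = (0 - (4)·1.000) / (6) = -0.667
Iteration 2:
  x_1 = (11 - (4)·-0.667) / (7) = 1.953
  x_2 = (0 - (4)·1.953) / (6) = -1.302
Iteration 3:
  x_1 = (11 - (4)·-1.302) / (7) = 2.315
  x_2 = (0 - (4)·2.315) / (6) = -1.543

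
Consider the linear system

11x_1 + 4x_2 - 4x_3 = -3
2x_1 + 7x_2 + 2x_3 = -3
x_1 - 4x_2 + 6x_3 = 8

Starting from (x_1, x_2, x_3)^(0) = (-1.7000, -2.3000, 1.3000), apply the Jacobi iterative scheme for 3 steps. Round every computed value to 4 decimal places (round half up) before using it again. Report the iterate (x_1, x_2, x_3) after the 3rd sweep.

Iteration 1:
  x_1 = (-3 - (4)·-2.3000 - (-4)·1.3000) / (11) = 1.0364
  x_2 = (-3 - (2)·-1.7000 - (2)·1.3000) / (7) = -0.3143
  x_3 = (8 - (1)·-1.7000 - (-4)·-2.3000) / (6) = 0.0833
Iteration 2:
  x_1 = (-3 - (4)·-0.3143 - (-4)·0.0833) / (11) = -0.1281
  x_2 = (-3 - (2)·1.0364 - (2)·0.0833) / (7) = -0.7485
  x_3 = (8 - (1)·1.0364 - (-4)·-0.3143) / (6) = 0.9511
Iteration 3:
  x_1 = (-3 - (4)·-0.7485 - (-4)·0.9511) / (11) = 0.3453
  x_2 = (-3 - (2)·-0.1281 - (2)·0.9511) / (7) = -0.6637
  x_3 = (8 - (1)·-0.1281 - (-4)·-0.7485) / (6) = 0.8557

(0.3453, -0.6637, 0.8557)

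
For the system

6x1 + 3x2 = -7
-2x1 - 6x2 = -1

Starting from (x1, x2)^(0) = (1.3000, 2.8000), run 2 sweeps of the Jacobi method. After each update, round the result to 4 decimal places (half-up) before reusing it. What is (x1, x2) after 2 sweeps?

(-1.0333, 1.0222)

Iteration 1:
  x1 = (-7 - (3)·2.8000) / (6) = -2.5667
  x2 = (-1 - (-2)·1.3000) / (-6) = -0.2667
Iteration 2:
  x1 = (-7 - (3)·-0.2667) / (6) = -1.0333
  x2 = (-1 - (-2)·-2.5667) / (-6) = 1.0222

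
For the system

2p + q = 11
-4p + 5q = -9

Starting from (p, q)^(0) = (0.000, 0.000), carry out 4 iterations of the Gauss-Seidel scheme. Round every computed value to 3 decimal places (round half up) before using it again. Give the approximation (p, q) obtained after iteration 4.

(4.512, 1.810)

Iteration 1:
  p = (11 - (1)·0.000) / (2) = 5.500
  q = (-9 - (-4)·5.500) / (5) = 2.600
Iteration 2:
  p = (11 - (1)·2.600) / (2) = 4.200
  q = (-9 - (-4)·4.200) / (5) = 1.560
Iteration 3:
  p = (11 - (1)·1.560) / (2) = 4.720
  q = (-9 - (-4)·4.720) / (5) = 1.976
Iteration 4:
  p = (11 - (1)·1.976) / (2) = 4.512
  q = (-9 - (-4)·4.512) / (5) = 1.810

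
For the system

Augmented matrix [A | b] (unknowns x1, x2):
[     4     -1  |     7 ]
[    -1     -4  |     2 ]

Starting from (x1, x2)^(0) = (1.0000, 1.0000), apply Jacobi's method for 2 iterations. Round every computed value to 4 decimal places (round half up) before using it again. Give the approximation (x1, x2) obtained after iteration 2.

(1.5625, -1.0000)

Iteration 1:
  x1 = (7 - (-1)·1.0000) / (4) = 2.0000
  x2 = (2 - (-1)·1.0000) / (-4) = -0.7500
Iteration 2:
  x1 = (7 - (-1)·-0.7500) / (4) = 1.5625
  x2 = (2 - (-1)·2.0000) / (-4) = -1.0000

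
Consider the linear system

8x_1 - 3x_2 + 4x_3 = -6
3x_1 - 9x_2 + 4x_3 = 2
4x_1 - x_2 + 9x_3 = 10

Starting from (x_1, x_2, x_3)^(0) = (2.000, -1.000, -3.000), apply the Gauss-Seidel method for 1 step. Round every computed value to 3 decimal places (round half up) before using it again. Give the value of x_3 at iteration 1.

0.785

Iteration 1:
  x_1 = (-6 - (-3)·-1.000 - (4)·-3.000) / (8) = 0.375
  x_2 = (2 - (3)·0.375 - (4)·-3.000) / (-9) = -1.431
  x_3 = (10 - (4)·0.375 - (-1)·-1.431) / (9) = 0.785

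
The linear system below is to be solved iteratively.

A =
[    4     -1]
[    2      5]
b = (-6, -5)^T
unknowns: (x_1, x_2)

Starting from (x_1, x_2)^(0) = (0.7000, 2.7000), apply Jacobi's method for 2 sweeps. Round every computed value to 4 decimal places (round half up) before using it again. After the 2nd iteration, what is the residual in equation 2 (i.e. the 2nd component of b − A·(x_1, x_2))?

1.9900

Iteration 1:
  x_1 = (-6 - (-1)·2.7000) / (4) = -0.8250
  x_2 = (-5 - (2)·0.7000) / (5) = -1.2800
Iteration 2:
  x_1 = (-6 - (-1)·-1.2800) / (4) = -1.8200
  x_2 = (-5 - (2)·-0.8250) / (5) = -0.6700
Residual b − A·x = (0.6100, 1.9900)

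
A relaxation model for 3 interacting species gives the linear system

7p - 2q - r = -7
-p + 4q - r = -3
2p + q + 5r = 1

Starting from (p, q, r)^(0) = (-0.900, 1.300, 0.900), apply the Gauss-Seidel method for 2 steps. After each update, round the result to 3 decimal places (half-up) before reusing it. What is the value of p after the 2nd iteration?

-1.110

Iteration 1:
  p = (-7 - (-2)·1.300 - (-1)·0.900) / (7) = -0.500
  q = (-3 - (-1)·-0.500 - (-1)·0.900) / (4) = -0.650
  r = (1 - (2)·-0.500 - (1)·-0.650) / (5) = 0.530
Iteration 2:
  p = (-7 - (-2)·-0.650 - (-1)·0.530) / (7) = -1.110
  q = (-3 - (-1)·-1.110 - (-1)·0.530) / (4) = -0.895
  r = (1 - (2)·-1.110 - (1)·-0.895) / (5) = 0.823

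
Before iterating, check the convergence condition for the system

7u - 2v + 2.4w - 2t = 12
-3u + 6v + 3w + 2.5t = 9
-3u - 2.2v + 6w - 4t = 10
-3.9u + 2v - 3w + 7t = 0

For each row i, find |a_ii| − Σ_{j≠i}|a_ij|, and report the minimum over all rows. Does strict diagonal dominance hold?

-3.2

row 1: |7| − (2+2.4+2) = 0.6
row 2: |6| − (3+3+2.5) = -2.5
row 3: |6| − (3+2.2+4) = -3.2
row 4: |7| − (3.9+2+3) = -1.9
minimum over rows = -3.2 → not strictly diagonally dominant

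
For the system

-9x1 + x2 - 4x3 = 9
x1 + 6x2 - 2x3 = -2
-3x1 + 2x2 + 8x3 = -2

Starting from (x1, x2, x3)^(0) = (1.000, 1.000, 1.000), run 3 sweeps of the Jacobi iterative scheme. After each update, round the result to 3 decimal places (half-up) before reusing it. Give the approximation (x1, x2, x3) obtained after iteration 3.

(-0.702, -0.409, -0.573)

Iteration 1:
  x1 = (9 - (1)·1.000 - (-4)·1.000) / (-9) = -1.333
  x2 = (-2 - (1)·1.000 - (-2)·1.000) / (6) = -0.167
  x3 = (-2 - (-3)·1.000 - (2)·1.000) / (8) = -0.125
Iteration 2:
  x1 = (9 - (1)·-0.167 - (-4)·-0.125) / (-9) = -0.963
  x2 = (-2 - (1)·-1.333 - (-2)·-0.125) / (6) = -0.153
  x3 = (-2 - (-3)·-1.333 - (2)·-0.167) / (8) = -0.708
Iteration 3:
  x1 = (9 - (1)·-0.153 - (-4)·-0.708) / (-9) = -0.702
  x2 = (-2 - (1)·-0.963 - (-2)·-0.708) / (6) = -0.409
  x3 = (-2 - (-3)·-0.963 - (2)·-0.153) / (8) = -0.573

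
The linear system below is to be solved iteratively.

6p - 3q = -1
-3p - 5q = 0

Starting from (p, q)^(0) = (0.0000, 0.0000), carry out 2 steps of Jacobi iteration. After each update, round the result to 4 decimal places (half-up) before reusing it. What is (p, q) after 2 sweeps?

Iteration 1:
  p = (-1 - (-3)·0.0000) / (6) = -0.1667
  q = (0 - (-3)·0.0000) / (-5) = 0.0000
Iteration 2:
  p = (-1 - (-3)·0.0000) / (6) = -0.1667
  q = (0 - (-3)·-0.1667) / (-5) = 0.1000

(-0.1667, 0.1000)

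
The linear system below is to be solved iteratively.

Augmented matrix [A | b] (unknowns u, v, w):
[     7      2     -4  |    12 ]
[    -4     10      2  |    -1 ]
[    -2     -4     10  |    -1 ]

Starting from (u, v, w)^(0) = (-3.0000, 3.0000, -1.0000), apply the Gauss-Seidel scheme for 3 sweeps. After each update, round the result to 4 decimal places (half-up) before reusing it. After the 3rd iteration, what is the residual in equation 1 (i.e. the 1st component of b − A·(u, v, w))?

Iteration 1:
  u = (12 - (2)·3.0000 - (-4)·-1.0000) / (7) = 0.2857
  v = (-1 - (-4)·0.2857 - (2)·-1.0000) / (10) = 0.2143
  w = (-1 - (-2)·0.2857 - (-4)·0.2143) / (10) = 0.0429
Iteration 2:
  u = (12 - (2)·0.2143 - (-4)·0.0429) / (7) = 1.6776
  v = (-1 - (-4)·1.6776 - (2)·0.0429) / (10) = 0.5625
  w = (-1 - (-2)·1.6776 - (-4)·0.5625) / (10) = 0.4605
Iteration 3:
  u = (12 - (2)·0.5625 - (-4)·0.4605) / (7) = 1.8167
  v = (-1 - (-4)·1.8167 - (2)·0.4605) / (10) = 0.5346
  w = (-1 - (-2)·1.8167 - (-4)·0.5346) / (10) = 0.4772
Residual b − A·x = (0.1227, -0.0336, -0.0002)

0.1227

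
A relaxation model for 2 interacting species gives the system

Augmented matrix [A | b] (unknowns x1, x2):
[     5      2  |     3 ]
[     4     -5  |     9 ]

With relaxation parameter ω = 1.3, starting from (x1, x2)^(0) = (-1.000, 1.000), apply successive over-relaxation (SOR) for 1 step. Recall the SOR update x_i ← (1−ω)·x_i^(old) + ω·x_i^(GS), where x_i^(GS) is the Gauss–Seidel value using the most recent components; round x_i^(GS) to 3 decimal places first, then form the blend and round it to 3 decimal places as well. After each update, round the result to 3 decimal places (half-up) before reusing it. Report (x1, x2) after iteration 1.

Iteration 1:
  x1: GS value = (3 - (2)·1.000) / (5) = 0.200;  x1 ← (1−ω)·-1.000 + ω·0.200 = 0.560
  x2: GS value = (9 - (4)·0.560) / (-5) = -1.352;  x2 ← (1−ω)·1.000 + ω·-1.352 = -2.058

(0.560, -2.058)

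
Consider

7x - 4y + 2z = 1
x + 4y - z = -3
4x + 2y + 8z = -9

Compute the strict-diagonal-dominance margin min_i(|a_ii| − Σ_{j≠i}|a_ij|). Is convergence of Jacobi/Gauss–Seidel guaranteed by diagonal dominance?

1

row 1: |7| − (4+2) = 1
row 2: |4| − (1+1) = 2
row 3: |8| − (4+2) = 2
minimum over rows = 1 → strictly diagonally dominant (convergence guaranteed)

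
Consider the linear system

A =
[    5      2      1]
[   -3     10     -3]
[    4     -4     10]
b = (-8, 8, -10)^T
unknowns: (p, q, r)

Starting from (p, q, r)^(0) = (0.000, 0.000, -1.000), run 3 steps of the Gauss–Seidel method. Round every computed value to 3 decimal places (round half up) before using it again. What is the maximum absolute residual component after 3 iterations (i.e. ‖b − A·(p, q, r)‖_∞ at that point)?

0.102

Iteration 1:
  p = (-8 - (2)·0.000 - (1)·-1.000) / (5) = -1.400
  q = (8 - (-3)·-1.400 - (-3)·-1.000) / (10) = 0.080
  r = (-10 - (4)·-1.400 - (-4)·0.080) / (10) = -0.408
Iteration 2:
  p = (-8 - (2)·0.080 - (1)·-0.408) / (5) = -1.550
  q = (8 - (-3)·-1.550 - (-3)·-0.408) / (10) = 0.213
  r = (-10 - (4)·-1.550 - (-4)·0.213) / (10) = -0.295
Iteration 3:
  p = (-8 - (2)·0.213 - (1)·-0.295) / (5) = -1.626
  q = (8 - (-3)·-1.626 - (-3)·-0.295) / (10) = 0.224
  r = (-10 - (4)·-1.626 - (-4)·0.224) / (10) = -0.260
Residual b − A·x = (-0.058, 0.102, 0.000); ∞-norm = 0.102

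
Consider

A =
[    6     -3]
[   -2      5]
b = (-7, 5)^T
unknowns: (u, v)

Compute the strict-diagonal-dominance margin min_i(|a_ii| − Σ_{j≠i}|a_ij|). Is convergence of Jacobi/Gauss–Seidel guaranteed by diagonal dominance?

3

row 1: |6| − (3) = 3
row 2: |5| − (2) = 3
minimum over rows = 3 → strictly diagonally dominant (convergence guaranteed)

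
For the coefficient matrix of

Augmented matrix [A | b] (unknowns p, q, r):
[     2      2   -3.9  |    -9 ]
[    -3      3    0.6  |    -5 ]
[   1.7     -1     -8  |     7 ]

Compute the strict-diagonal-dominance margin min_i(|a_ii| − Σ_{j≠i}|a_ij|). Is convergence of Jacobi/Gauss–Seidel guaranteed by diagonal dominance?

row 1: |2| − (2+3.9) = -3.9
row 2: |3| − (3+0.6) = -0.6
row 3: |-8| − (1.7+1) = 5.3
minimum over rows = -3.9 → not strictly diagonally dominant

-3.9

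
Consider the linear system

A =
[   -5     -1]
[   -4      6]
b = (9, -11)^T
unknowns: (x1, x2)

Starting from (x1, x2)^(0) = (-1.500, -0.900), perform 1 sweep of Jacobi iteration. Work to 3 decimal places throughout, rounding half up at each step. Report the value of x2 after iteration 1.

Iteration 1:
  x1 = (9 - (-1)·-0.900) / (-5) = -1.620
  x2 = (-11 - (-4)·-1.500) / (6) = -2.833

-2.833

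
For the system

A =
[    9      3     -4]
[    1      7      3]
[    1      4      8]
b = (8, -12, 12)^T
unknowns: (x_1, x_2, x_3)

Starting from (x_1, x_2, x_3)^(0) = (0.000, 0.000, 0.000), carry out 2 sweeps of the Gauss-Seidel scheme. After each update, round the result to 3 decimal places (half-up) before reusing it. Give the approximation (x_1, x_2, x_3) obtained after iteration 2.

Iteration 1:
  x_1 = (8 - (3)·0.000 - (-4)·0.000) / (9) = 0.889
  x_2 = (-12 - (1)·0.889 - (3)·0.000) / (7) = -1.841
  x_3 = (12 - (1)·0.889 - (4)·-1.841) / (8) = 2.309
Iteration 2:
  x_1 = (8 - (3)·-1.841 - (-4)·2.309) / (9) = 2.529
  x_2 = (-12 - (1)·2.529 - (3)·2.309) / (7) = -3.065
  x_3 = (12 - (1)·2.529 - (4)·-3.065) / (8) = 2.716

(2.529, -3.065, 2.716)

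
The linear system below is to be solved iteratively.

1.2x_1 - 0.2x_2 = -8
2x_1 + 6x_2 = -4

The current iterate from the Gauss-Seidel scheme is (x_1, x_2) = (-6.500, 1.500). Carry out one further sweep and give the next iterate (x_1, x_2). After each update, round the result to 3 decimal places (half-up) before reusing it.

One sweep:
  x_1 = (-8 - (-0.2)·1.500) / (1.2) = -6.417
  x_2 = (-4 - (2)·-6.417) / (6) = 1.472

(-6.417, 1.472)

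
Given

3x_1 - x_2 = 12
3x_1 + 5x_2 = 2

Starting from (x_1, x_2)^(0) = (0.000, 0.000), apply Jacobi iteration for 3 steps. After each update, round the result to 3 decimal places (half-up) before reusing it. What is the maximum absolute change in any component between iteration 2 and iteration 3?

Iteration 1:
  x_1 = (12 - (-1)·0.000) / (3) = 4.000
  x_2 = (2 - (3)·0.000) / (5) = 0.400
Iteration 2:
  x_1 = (12 - (-1)·0.400) / (3) = 4.133
  x_2 = (2 - (3)·4.000) / (5) = -2.000
Iteration 3:
  x_1 = (12 - (-1)·-2.000) / (3) = 3.333
  x_2 = (2 - (3)·4.133) / (5) = -2.080
Change: (-0.800, -0.080) → max |·| = 0.800

0.800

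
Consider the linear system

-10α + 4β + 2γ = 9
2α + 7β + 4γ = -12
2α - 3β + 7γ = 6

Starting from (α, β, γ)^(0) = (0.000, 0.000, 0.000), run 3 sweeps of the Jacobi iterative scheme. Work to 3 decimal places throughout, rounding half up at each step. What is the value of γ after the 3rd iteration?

Iteration 1:
  α = (9 - (4)·0.000 - (2)·0.000) / (-10) = -0.900
  β = (-12 - (2)·0.000 - (4)·0.000) / (7) = -1.714
  γ = (6 - (2)·0.000 - (-3)·0.000) / (7) = 0.857
Iteration 2:
  α = (9 - (4)·-1.714 - (2)·0.857) / (-10) = -1.414
  β = (-12 - (2)·-0.900 - (4)·0.857) / (7) = -1.947
  γ = (6 - (2)·-0.900 - (-3)·-1.714) / (7) = 0.380
Iteration 3:
  α = (9 - (4)·-1.947 - (2)·0.380) / (-10) = -1.603
  β = (-12 - (2)·-1.414 - (4)·0.380) / (7) = -1.527
  γ = (6 - (2)·-1.414 - (-3)·-1.947) / (7) = 0.427

0.427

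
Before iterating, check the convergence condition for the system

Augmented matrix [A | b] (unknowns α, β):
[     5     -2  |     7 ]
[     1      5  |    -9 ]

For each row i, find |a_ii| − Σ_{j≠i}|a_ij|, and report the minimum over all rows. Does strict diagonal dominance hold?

row 1: |5| − (2) = 3
row 2: |5| − (1) = 4
minimum over rows = 3 → strictly diagonally dominant (convergence guaranteed)

3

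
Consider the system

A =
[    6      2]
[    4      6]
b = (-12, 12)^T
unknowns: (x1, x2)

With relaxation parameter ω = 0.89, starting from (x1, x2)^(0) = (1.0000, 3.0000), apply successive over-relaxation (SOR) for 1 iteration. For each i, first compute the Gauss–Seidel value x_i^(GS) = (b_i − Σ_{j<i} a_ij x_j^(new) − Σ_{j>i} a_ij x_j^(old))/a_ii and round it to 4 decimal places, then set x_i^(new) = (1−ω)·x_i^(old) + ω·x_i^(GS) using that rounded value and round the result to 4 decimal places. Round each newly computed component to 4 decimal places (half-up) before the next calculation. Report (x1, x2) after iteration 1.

Iteration 1:
  x1: GS value = (-12 - (2)·3.0000) / (6) = -3.0000;  x1 ← (1−ω)·1.0000 + ω·-3.0000 = -2.5600
  x2: GS value = (12 - (4)·-2.5600) / (6) = 3.7067;  x2 ← (1−ω)·3.0000 + ω·3.7067 = 3.6290

(-2.5600, 3.6290)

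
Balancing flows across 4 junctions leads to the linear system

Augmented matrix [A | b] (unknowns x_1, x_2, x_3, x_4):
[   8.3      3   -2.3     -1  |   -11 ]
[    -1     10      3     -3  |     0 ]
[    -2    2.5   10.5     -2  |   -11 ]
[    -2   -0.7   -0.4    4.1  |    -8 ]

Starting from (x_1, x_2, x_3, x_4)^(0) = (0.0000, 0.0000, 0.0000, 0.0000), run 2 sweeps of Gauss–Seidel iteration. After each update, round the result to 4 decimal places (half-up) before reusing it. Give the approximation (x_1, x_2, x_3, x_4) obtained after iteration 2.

Iteration 1:
  x_1 = (-11 - (3)·0.0000 - (-2.3)·0.0000 - (-1)·0.0000) / (8.3) = -1.3253
  x_2 = (0 - (-1)·-1.3253 - (3)·0.0000 - (-3)·0.0000) / (10) = -0.1325
  x_3 = (-11 - (-2)·-1.3253 - (2.5)·-0.1325 - (-2)·0.0000) / (10.5) = -1.2685
  x_4 = (-8 - (-2)·-1.3253 - (-0.7)·-0.1325 - (-0.4)·-1.2685) / (4.1) = -2.7441
Iteration 2:
  x_1 = (-11 - (3)·-0.1325 - (-2.3)·-1.2685 - (-1)·-2.7441) / (8.3) = -1.9595
  x_2 = (0 - (-1)·-1.9595 - (3)·-1.2685 - (-3)·-2.7441) / (10) = -0.6386
  x_3 = (-11 - (-2)·-1.9595 - (2.5)·-0.6386 - (-2)·-2.7441) / (10.5) = -1.7915
  x_4 = (-8 - (-2)·-1.9595 - (-0.7)·-0.6386 - (-0.4)·-1.7915) / (4.1) = -3.1909

(-1.9595, -0.6386, -1.7915, -3.1909)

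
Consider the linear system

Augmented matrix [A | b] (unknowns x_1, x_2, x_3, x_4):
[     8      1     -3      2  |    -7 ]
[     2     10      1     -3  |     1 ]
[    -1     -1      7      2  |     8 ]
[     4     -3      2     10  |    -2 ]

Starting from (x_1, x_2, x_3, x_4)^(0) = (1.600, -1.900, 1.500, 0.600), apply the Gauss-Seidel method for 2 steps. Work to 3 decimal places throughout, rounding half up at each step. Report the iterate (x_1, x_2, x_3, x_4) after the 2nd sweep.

(-0.473, 0.023, 1.150, -0.234)

Iteration 1:
  x_1 = (-7 - (1)·-1.900 - (-3)·1.500 - (2)·0.600) / (8) = -0.225
  x_2 = (1 - (2)·-0.225 - (1)·1.500 - (-3)·0.600) / (10) = 0.175
  x_3 = (8 - (-1)·-0.225 - (-1)·0.175 - (2)·0.600) / (7) = 0.964
  x_4 = (-2 - (4)·-0.225 - (-3)·0.175 - (2)·0.964) / (10) = -0.250
Iteration 2:
  x_1 = (-7 - (1)·0.175 - (-3)·0.964 - (2)·-0.250) / (8) = -0.473
  x_2 = (1 - (2)·-0.473 - (1)·0.964 - (-3)·-0.250) / (10) = 0.023
  x_3 = (8 - (-1)·-0.473 - (-1)·0.023 - (2)·-0.250) / (7) = 1.150
  x_4 = (-2 - (4)·-0.473 - (-3)·0.023 - (2)·1.150) / (10) = -0.234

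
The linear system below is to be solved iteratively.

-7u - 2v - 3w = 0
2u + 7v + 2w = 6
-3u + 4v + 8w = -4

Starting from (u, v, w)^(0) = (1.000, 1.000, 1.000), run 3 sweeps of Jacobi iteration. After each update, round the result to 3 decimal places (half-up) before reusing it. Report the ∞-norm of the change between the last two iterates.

Iteration 1:
  u = (0 - (-2)·1.000 - (-3)·1.000) / (-7) = -0.714
  v = (6 - (2)·1.000 - (2)·1.000) / (7) = 0.286
  w = (-4 - (-3)·1.000 - (4)·1.000) / (8) = -0.625
Iteration 2:
  u = (0 - (-2)·0.286 - (-3)·-0.625) / (-7) = 0.186
  v = (6 - (2)·-0.714 - (2)·-0.625) / (7) = 1.240
  w = (-4 - (-3)·-0.714 - (4)·0.286) / (8) = -0.911
Iteration 3:
  u = (0 - (-2)·1.240 - (-3)·-0.911) / (-7) = 0.036
  v = (6 - (2)·0.186 - (2)·-0.911) / (7) = 1.064
  w = (-4 - (-3)·0.186 - (4)·1.240) / (8) = -1.050
Change: (-0.150, -0.176, -0.139) → max |·| = 0.176

0.176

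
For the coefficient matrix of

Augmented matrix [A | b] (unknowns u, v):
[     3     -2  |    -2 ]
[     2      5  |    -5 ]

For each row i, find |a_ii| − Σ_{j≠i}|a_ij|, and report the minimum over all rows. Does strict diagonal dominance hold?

row 1: |3| − (2) = 1
row 2: |5| − (2) = 3
minimum over rows = 1 → strictly diagonally dominant (convergence guaranteed)

1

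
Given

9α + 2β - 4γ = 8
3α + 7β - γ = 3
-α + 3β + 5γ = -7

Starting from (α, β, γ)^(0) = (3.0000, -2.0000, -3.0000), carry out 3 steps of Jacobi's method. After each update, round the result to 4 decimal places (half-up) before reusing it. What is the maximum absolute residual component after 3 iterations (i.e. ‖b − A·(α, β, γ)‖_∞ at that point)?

Iteration 1:
  α = (8 - (2)·-2.0000 - (-4)·-3.0000) / (9) = 0.0000
  β = (3 - (3)·3.0000 - (-1)·-3.0000) / (7) = -1.2857
  γ = (-7 - (-1)·3.0000 - (3)·-2.0000) / (5) = 0.4000
Iteration 2:
  α = (8 - (2)·-1.2857 - (-4)·0.4000) / (9) = 1.3524
  β = (3 - (3)·0.0000 - (-1)·0.4000) / (7) = 0.4857
  γ = (-7 - (-1)·0.0000 - (3)·-1.2857) / (5) = -0.6286
Iteration 3:
  α = (8 - (2)·0.4857 - (-4)·-0.6286) / (9) = 0.5016
  β = (3 - (3)·1.3524 - (-1)·-0.6286) / (7) = -0.2408
  γ = (-7 - (-1)·1.3524 - (3)·0.4857) / (5) = -1.4209
Residual b − A·x = (-1.7164, 1.7599, 1.3285); ∞-norm = 1.7599

1.7599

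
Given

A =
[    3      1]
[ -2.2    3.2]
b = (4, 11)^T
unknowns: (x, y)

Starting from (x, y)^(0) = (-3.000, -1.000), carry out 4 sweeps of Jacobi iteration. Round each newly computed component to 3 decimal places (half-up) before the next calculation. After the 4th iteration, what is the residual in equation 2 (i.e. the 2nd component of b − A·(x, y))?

Iteration 1:
  x = (4 - (1)·-1.000) / (3) = 1.667
  y = (11 - (-2.2)·-3.000) / (3.2) = 1.375
Iteration 2:
  x = (4 - (1)·1.375) / (3) = 0.875
  y = (11 - (-2.2)·1.667) / (3.2) = 4.584
Iteration 3:
  x = (4 - (1)·4.584) / (3) = -0.195
  y = (11 - (-2.2)·0.875) / (3.2) = 4.039
Iteration 4:
  x = (4 - (1)·4.039) / (3) = -0.013
  y = (11 - (-2.2)·-0.195) / (3.2) = 3.303
Residual b − A·x = (0.736, 0.402)

0.402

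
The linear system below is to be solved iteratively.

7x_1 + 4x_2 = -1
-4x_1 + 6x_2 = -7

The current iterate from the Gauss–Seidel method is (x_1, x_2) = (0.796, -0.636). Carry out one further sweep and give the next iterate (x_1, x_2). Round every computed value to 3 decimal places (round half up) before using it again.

(0.221, -1.019)

One sweep:
  x_1 = (-1 - (4)·-0.636) / (7) = 0.221
  x_2 = (-7 - (-4)·0.221) / (6) = -1.019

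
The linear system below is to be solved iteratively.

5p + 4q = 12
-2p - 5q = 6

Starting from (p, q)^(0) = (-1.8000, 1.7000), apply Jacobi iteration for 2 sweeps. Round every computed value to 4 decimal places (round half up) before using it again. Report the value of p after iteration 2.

2.7840

Iteration 1:
  p = (12 - (4)·1.7000) / (5) = 1.0400
  q = (6 - (-2)·-1.8000) / (-5) = -0.4800
Iteration 2:
  p = (12 - (4)·-0.4800) / (5) = 2.7840
  q = (6 - (-2)·1.0400) / (-5) = -1.6160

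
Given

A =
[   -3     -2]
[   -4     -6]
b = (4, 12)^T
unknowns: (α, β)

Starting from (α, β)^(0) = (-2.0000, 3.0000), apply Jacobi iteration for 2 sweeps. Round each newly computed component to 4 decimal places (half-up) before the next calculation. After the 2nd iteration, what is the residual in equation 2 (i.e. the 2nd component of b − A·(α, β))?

9.7776

Iteration 1:
  α = (4 - (-2)·3.0000) / (-3) = -3.3333
  β = (12 - (-4)·-2.0000) / (-6) = -0.6667
Iteration 2:
  α = (4 - (-2)·-0.6667) / (-3) = -0.8889
  β = (12 - (-4)·-3.3333) / (-6) = 0.2222
Residual b − A·x = (1.7777, 9.7776)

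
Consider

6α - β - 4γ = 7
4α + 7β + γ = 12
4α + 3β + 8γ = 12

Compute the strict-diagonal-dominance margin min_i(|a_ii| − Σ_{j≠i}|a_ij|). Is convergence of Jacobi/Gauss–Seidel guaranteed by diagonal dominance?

row 1: |6| − (1+4) = 1
row 2: |7| − (4+1) = 2
row 3: |8| − (4+3) = 1
minimum over rows = 1 → strictly diagonally dominant (convergence guaranteed)

1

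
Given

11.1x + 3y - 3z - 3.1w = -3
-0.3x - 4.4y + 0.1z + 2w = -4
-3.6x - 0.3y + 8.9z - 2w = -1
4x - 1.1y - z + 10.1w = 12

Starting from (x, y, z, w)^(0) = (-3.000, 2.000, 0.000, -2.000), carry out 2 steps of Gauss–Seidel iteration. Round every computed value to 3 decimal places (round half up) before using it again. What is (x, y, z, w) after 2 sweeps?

Iteration 1:
  x = (-3 - (3)·2.000 - (-3)·0.000 - (-3.1)·-2.000) / (11.1) = -1.369
  y = (-4 - (-0.3)·-1.369 - (0.1)·0.000 - (2)·-2.000) / (-4.4) = 0.093
  z = (-1 - (-3.6)·-1.369 - (-0.3)·0.093 - (-2)·-2.000) / (8.9) = -1.112
  w = (12 - (4)·-1.369 - (-1.1)·0.093 - (-1)·-1.112) / (10.1) = 1.630
Iteration 2:
  x = (-3 - (3)·0.093 - (-3)·-1.112 - (-3.1)·1.630) / (11.1) = -0.141
  y = (-4 - (-0.3)·-0.141 - (0.1)·-1.112 - (2)·1.630) / (-4.4) = 1.634
  z = (-1 - (-3.6)·-0.141 - (-0.3)·1.634 - (-2)·1.630) / (8.9) = 0.252
  w = (12 - (4)·-0.141 - (-1.1)·1.634 - (-1)·0.252) / (10.1) = 1.447

(-0.141, 1.634, 0.252, 1.447)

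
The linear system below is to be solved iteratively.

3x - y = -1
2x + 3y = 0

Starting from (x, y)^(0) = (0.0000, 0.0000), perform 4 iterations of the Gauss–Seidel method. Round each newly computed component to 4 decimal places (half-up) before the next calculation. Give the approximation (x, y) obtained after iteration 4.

(-0.2721, 0.1814)

Iteration 1:
  x = (-1 - (-1)·0.0000) / (3) = -0.3333
  y = (0 - (2)·-0.3333) / (3) = 0.2222
Iteration 2:
  x = (-1 - (-1)·0.2222) / (3) = -0.2593
  y = (0 - (2)·-0.2593) / (3) = 0.1729
Iteration 3:
  x = (-1 - (-1)·0.1729) / (3) = -0.2757
  y = (0 - (2)·-0.2757) / (3) = 0.1838
Iteration 4:
  x = (-1 - (-1)·0.1838) / (3) = -0.2721
  y = (0 - (2)·-0.2721) / (3) = 0.1814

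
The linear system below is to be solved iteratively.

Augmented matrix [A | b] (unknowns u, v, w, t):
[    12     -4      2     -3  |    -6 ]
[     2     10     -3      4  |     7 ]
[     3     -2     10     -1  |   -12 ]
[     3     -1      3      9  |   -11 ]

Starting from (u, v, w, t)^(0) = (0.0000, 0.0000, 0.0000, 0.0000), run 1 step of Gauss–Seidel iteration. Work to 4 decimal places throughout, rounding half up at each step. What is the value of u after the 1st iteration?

Iteration 1:
  u = (-6 - (-4)·0.0000 - (2)·0.0000 - (-3)·0.0000) / (12) = -0.5000
  v = (7 - (2)·-0.5000 - (-3)·0.0000 - (4)·0.0000) / (10) = 0.8000
  w = (-12 - (3)·-0.5000 - (-2)·0.8000 - (-1)·0.0000) / (10) = -0.8900
  t = (-11 - (3)·-0.5000 - (-1)·0.8000 - (3)·-0.8900) / (9) = -0.6700

-0.5000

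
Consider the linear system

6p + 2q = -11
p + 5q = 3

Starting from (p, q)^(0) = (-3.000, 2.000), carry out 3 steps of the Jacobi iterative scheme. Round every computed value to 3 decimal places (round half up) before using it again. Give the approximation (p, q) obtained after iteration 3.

(-2.200, 1.047)

Iteration 1:
  p = (-11 - (2)·2.000) / (6) = -2.500
  q = (3 - (1)·-3.000) / (5) = 1.200
Iteration 2:
  p = (-11 - (2)·1.200) / (6) = -2.233
  q = (3 - (1)·-2.500) / (5) = 1.100
Iteration 3:
  p = (-11 - (2)·1.100) / (6) = -2.200
  q = (3 - (1)·-2.233) / (5) = 1.047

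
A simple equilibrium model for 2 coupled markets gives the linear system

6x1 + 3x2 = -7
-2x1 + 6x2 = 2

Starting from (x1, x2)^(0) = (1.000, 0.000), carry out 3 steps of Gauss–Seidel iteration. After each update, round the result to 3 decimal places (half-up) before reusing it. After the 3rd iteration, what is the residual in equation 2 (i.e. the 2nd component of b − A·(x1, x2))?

Iteration 1:
  x1 = (-7 - (3)·0.000) / (6) = -1.167
  x2 = (2 - (-2)·-1.167) / (6) = -0.056
Iteration 2:
  x1 = (-7 - (3)·-0.056) / (6) = -1.139
  x2 = (2 - (-2)·-1.139) / (6) = -0.046
Iteration 3:
  x1 = (-7 - (3)·-0.046) / (6) = -1.144
  x2 = (2 - (-2)·-1.144) / (6) = -0.048
Residual b − A·x = (0.008, 0.000)

0.000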